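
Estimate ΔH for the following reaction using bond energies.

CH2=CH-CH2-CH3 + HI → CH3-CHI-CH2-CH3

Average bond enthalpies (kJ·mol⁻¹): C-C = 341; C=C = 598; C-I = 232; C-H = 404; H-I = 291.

Bonds broken (reactants):
  C-C: 2 × 341 = 682
  C-H: 8 × 404 = 3232
  C=C: 1 × 598 = 598
  H-I: 1 × 291 = 291
  Σ(broken) = 4803 kJ
Bonds formed (products):
  C-C: 3 × 341 = 1023
  C-H: 9 × 404 = 3636
  C-I: 1 × 232 = 232
  Σ(formed) = 4891 kJ
ΔH = Σ(broken) − Σ(formed) = 4803 − 4891 = −88 kJ

ΔH ≈ −88 kJ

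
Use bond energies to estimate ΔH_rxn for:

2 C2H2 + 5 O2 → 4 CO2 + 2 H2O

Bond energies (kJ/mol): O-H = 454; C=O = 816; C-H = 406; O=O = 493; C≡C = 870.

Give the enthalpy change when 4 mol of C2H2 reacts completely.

ΔH = −5030 kJ

Bonds broken (reactants):
  C≡C: 2 × 870 = 1740
  C-H: 4 × 406 = 1624
  O=O: 5 × 493 = 2465
  Σ(broken) = 5829 kJ
Bonds formed (products):
  C=O: 8 × 816 = 6528
  O-H: 4 × 454 = 1816
  Σ(formed) = 8344 kJ
ΔH = Σ(broken) − Σ(formed) = 5829 − 8344 = −2515 kJ
For 2× the reaction as written: 2 × (−2515) = −5030 kJ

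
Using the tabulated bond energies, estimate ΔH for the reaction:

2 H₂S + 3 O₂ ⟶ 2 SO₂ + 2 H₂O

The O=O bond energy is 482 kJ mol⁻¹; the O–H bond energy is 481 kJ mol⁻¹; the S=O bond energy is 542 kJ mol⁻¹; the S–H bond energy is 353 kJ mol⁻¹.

ΔH ≈ −1234 kJ

Bonds broken (reactants):
  O=O: 3 × 482 = 1446
  S–H: 4 × 353 = 1412
  Σ(broken) = 2858 kJ
Bonds formed (products):
  O–H: 4 × 481 = 1924
  S=O: 4 × 542 = 2168
  Σ(formed) = 4092 kJ
ΔH = Σ(broken) − Σ(formed) = 2858 − 4092 = −1234 kJ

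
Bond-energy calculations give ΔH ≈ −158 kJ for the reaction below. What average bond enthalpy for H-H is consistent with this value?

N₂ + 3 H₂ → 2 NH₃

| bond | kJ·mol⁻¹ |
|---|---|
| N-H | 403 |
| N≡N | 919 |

D(H-H) ≈ 447 kJ/mol

Let D be the H-H bond energy.
Σ(broken) = 3×D + 1×919 = 919 + 3D
Σ(formed) = 6×403 = 2418
ΔH = Σ(broken) − Σ(formed) = (919 + 3D) − (2418) = −1499 + 3D
Setting this equal to −158 kJ gives 3D = 1341, so D = 447 kJ/mol.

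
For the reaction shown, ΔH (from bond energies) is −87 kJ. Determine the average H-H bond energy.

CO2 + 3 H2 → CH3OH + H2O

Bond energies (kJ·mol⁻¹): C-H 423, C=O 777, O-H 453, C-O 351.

Let D be the H-H bond energy.
Σ(broken) = 2×777 + 3×D = 1554 + 3D
Σ(formed) = 3×423 + 1×351 + 3×453 = 2979
ΔH = Σ(broken) − Σ(formed) = (1554 + 3D) − (2979) = −1425 + 3D
Setting this equal to −87 kJ gives 3D = 1338, so D = 446 kJ/mol.

D(H-H) ≈ 446 kJ/mol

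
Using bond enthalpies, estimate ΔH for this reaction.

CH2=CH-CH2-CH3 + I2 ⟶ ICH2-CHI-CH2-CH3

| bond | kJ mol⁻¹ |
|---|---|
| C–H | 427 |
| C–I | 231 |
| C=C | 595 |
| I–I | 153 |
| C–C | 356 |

ΔH ≈ −70 kJ

Bonds broken (reactants):
  C–C: 2 × 356 = 712
  C–H: 8 × 427 = 3416
  C=C: 1 × 595 = 595
  I–I: 1 × 153 = 153
  Σ(broken) = 4876 kJ
Bonds formed (products):
  C–C: 3 × 356 = 1068
  C–H: 8 × 427 = 3416
  C–I: 2 × 231 = 462
  Σ(formed) = 4946 kJ
ΔH = Σ(broken) − Σ(formed) = 4876 − 4946 = −70 kJ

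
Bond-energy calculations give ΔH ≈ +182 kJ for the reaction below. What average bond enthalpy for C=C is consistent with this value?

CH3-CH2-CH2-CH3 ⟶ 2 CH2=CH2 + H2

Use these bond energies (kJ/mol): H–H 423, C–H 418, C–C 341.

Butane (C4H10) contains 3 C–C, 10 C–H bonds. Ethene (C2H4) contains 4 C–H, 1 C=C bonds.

D(C=C) ≈ 627 kJ/mol

Let D be the C=C bond energy.
Σ(broken) = 3×341 + 10×418 = 5203
Σ(formed) = 8×418 + 2×D + 1×423 = 3767 + 2D
ΔH = Σ(broken) − Σ(formed) = (5203) − (3767 + 2D) = +1436 − 2D
Setting this equal to +182 kJ gives 2D = 1254, so D = 627 kJ/mol.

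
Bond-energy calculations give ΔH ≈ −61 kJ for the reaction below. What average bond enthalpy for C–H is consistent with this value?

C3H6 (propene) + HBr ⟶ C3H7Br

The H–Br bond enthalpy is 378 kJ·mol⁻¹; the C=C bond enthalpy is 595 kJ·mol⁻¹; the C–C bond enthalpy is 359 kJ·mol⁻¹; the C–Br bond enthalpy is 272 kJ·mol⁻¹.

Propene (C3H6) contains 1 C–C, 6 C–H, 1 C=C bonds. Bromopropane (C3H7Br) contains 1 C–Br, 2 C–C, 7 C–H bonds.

D(C–H) ≈ 403 kJ/mol

Let D be the C–H bond energy.
Σ(broken) = 1×359 + 6×D + 1×595 + 1×378 = 1332 + 6D
Σ(formed) = 1×272 + 2×359 + 7×D = 990 + 7D
ΔH = Σ(broken) − Σ(formed) = (1332 + 6D) − (990 + 7D) = +342 − D
Setting this equal to −61 kJ gives D = 403 kJ/mol.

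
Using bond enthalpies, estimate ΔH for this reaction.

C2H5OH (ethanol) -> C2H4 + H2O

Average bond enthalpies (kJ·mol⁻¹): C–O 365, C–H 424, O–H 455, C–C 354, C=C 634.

ΔH ≈ +54 kJ

Bonds broken (reactants):
  C–C: 1 × 354 = 354
  C–H: 5 × 424 = 2120
  C–O: 1 × 365 = 365
  O–H: 1 × 455 = 455
  Σ(broken) = 3294 kJ
Bonds formed (products):
  C–H: 4 × 424 = 1696
  C=C: 1 × 634 = 634
  O–H: 2 × 455 = 910
  Σ(formed) = 3240 kJ
ΔH = Σ(broken) − Σ(formed) = 3294 − 3240 = +54 kJ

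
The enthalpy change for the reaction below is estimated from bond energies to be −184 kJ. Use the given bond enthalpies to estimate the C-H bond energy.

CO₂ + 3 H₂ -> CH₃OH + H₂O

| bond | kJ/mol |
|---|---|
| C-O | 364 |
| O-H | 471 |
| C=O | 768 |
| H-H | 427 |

Let D be the C-H bond energy.
Σ(broken) = 2×768 + 3×427 = 2817
Σ(formed) = 3×D + 1×364 + 3×471 = 1777 + 3D
ΔH = Σ(broken) − Σ(formed) = (2817) − (1777 + 3D) = +1040 − 3D
Setting this equal to −184 kJ gives 3D = 1224, so D = 408 kJ/mol.

D(C-H) ≈ 408 kJ/mol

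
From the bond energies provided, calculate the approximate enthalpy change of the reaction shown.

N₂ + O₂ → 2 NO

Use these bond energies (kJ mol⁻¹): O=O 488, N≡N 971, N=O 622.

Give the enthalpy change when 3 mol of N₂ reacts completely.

Bonds broken (reactants):
  N≡N: 1 × 971 = 971
  O=O: 1 × 488 = 488
  Σ(broken) = 1459 kJ
Bonds formed (products):
  N=O: 2 × 622 = 1244
  Σ(formed) = 1244 kJ
ΔH = Σ(broken) − Σ(formed) = 1459 − 1244 = +215 kJ
For 3× the reaction as written: 3 × (+215) = +645 kJ

ΔH = +645 kJ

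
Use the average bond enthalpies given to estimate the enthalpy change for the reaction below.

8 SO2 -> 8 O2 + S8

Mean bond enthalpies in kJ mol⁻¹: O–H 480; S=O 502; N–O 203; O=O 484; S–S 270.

ΔH ≈ +2000 kJ

Bonds broken (reactants):
  S=O: 16 × 502 = 8032
  Σ(broken) = 8032 kJ
Bonds formed (products):
  O=O: 8 × 484 = 3872
  S–S: 8 × 270 = 2160
  Σ(formed) = 6032 kJ
ΔH = Σ(broken) − Σ(formed) = 8032 − 6032 = +2000 kJ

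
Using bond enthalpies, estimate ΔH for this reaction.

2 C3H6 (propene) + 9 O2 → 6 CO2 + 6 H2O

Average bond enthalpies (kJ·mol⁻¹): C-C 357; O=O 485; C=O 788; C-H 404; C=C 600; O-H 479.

Bonds broken (reactants):
  C-C: 2 × 357 = 714
  C-H: 12 × 404 = 4848
  C=C: 2 × 600 = 1200
  O=O: 9 × 485 = 4365
  Σ(broken) = 11127 kJ
Bonds formed (products):
  C=O: 12 × 788 = 9456
  O-H: 12 × 479 = 5748
  Σ(formed) = 15204 kJ
ΔH = Σ(broken) − Σ(formed) = 11127 − 15204 = −4077 kJ

ΔH ≈ −4077 kJ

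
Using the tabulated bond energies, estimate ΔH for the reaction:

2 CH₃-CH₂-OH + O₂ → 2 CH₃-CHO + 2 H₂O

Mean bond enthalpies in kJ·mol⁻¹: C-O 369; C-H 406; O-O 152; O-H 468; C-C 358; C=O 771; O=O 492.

ΔH ≈ −436 kJ

Bonds broken (reactants):
  C-C: 2 × 358 = 716
  C-H: 10 × 406 = 4060
  C-O: 2 × 369 = 738
  O-H: 2 × 468 = 936
  O=O: 1 × 492 = 492
  Σ(broken) = 6942 kJ
Bonds formed (products):
  C-C: 2 × 358 = 716
  C-H: 8 × 406 = 3248
  C=O: 2 × 771 = 1542
  O-H: 4 × 468 = 1872
  Σ(formed) = 7378 kJ
ΔH = Σ(broken) − Σ(formed) = 6942 − 7378 = −436 kJ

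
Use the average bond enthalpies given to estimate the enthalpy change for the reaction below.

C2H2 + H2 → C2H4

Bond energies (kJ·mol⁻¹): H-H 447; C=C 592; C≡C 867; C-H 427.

ΔH ≈ −132 kJ

Bonds broken (reactants):
  C≡C: 1 × 867 = 867
  C-H: 2 × 427 = 854
  H-H: 1 × 447 = 447
  Σ(broken) = 2168 kJ
Bonds formed (products):
  C-H: 4 × 427 = 1708
  C=C: 1 × 592 = 592
  Σ(formed) = 2300 kJ
ΔH = Σ(broken) − Σ(formed) = 2168 − 2300 = −132 kJ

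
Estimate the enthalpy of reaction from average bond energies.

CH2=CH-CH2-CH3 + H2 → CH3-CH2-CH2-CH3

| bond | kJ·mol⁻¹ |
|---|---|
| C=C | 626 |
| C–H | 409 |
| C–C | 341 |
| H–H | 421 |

Bonds broken (reactants):
  C–C: 2 × 341 = 682
  C–H: 8 × 409 = 3272
  C=C: 1 × 626 = 626
  H–H: 1 × 421 = 421
  Σ(broken) = 5001 kJ
Bonds formed (products):
  C–C: 3 × 341 = 1023
  C–H: 10 × 409 = 4090
  Σ(formed) = 5113 kJ
ΔH = Σ(broken) − Σ(formed) = 5001 − 5113 = −112 kJ

ΔH ≈ −112 kJ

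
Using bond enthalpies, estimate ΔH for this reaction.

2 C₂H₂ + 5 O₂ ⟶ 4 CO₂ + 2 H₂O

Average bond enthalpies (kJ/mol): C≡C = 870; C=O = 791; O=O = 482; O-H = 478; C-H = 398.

Bonds broken (reactants):
  C≡C: 2 × 870 = 1740
  C-H: 4 × 398 = 1592
  O=O: 5 × 482 = 2410
  Σ(broken) = 5742 kJ
Bonds formed (products):
  C=O: 8 × 791 = 6328
  O-H: 4 × 478 = 1912
  Σ(formed) = 8240 kJ
ΔH = Σ(broken) − Σ(formed) = 5742 − 8240 = −2498 kJ

ΔH ≈ −2498 kJ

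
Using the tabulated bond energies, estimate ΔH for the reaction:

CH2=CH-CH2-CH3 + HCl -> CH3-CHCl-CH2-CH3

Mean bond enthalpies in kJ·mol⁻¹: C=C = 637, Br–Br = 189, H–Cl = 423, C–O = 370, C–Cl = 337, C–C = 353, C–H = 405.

ΔH ≈ −35 kJ

Bonds broken (reactants):
  C–C: 2 × 353 = 706
  C–H: 8 × 405 = 3240
  C=C: 1 × 637 = 637
  H–Cl: 1 × 423 = 423
  Σ(broken) = 5006 kJ
Bonds formed (products):
  C–C: 3 × 353 = 1059
  C–Cl: 1 × 337 = 337
  C–H: 9 × 405 = 3645
  Σ(formed) = 5041 kJ
ΔH = Σ(broken) − Σ(formed) = 5006 − 5041 = −35 kJ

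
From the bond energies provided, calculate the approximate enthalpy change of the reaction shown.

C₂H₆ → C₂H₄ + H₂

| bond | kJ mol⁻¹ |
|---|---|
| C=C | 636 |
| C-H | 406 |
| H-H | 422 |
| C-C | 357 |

ΔH ≈ +111 kJ

Bonds broken (reactants):
  C-C: 1 × 357 = 357
  C-H: 6 × 406 = 2436
  Σ(broken) = 2793 kJ
Bonds formed (products):
  C-H: 4 × 406 = 1624
  C=C: 1 × 636 = 636
  H-H: 1 × 422 = 422
  Σ(formed) = 2682 kJ
ΔH = Σ(broken) − Σ(formed) = 2793 − 2682 = +111 kJ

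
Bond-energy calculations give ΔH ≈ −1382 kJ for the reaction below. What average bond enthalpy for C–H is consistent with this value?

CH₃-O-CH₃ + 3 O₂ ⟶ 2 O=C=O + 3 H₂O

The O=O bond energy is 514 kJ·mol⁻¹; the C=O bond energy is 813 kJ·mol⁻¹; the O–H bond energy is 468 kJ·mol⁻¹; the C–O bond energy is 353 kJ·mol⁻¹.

Let D be the C–H bond energy.
Σ(broken) = 6×D + 2×353 + 3×514 = 2248 + 6D
Σ(formed) = 4×813 + 6×468 = 6060
ΔH = Σ(broken) − Σ(formed) = (2248 + 6D) − (6060) = −3812 + 6D
Setting this equal to −1382 kJ gives 6D = 2430, so D = 405 kJ/mol.

D(C–H) ≈ 405 kJ/mol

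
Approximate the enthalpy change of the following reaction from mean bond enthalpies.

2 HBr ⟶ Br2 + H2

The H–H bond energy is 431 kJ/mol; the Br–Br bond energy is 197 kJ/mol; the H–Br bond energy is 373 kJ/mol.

Bonds broken (reactants):
  H–Br: 2 × 373 = 746
  Σ(broken) = 746 kJ
Bonds formed (products):
  Br–Br: 1 × 197 = 197
  H–H: 1 × 431 = 431
  Σ(formed) = 628 kJ
ΔH = Σ(broken) − Σ(formed) = 746 − 628 = +118 kJ

ΔH ≈ +118 kJ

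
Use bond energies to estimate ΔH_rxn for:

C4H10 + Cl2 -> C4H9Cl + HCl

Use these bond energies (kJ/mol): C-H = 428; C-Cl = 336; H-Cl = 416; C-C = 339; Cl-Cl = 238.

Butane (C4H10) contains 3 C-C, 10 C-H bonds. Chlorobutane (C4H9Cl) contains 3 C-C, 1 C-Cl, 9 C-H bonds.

ΔH ≈ −86 kJ

Bonds broken (reactants):
  C-C: 3 × 339 = 1017
  C-H: 10 × 428 = 4280
  Cl-Cl: 1 × 238 = 238
  Σ(broken) = 5535 kJ
Bonds formed (products):
  C-C: 3 × 339 = 1017
  C-Cl: 1 × 336 = 336
  C-H: 9 × 428 = 3852
  H-Cl: 1 × 416 = 416
  Σ(formed) = 5621 kJ
ΔH = Σ(broken) − Σ(formed) = 5535 − 5621 = −86 kJ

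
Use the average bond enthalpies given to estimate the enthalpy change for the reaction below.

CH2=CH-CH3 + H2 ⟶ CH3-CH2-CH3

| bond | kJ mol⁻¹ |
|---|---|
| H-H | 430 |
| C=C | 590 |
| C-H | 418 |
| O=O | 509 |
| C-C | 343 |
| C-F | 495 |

Bonds broken (reactants):
  C-C: 1 × 343 = 343
  C-H: 6 × 418 = 2508
  C=C: 1 × 590 = 590
  H-H: 1 × 430 = 430
  Σ(broken) = 3871 kJ
Bonds formed (products):
  C-C: 2 × 343 = 686
  C-H: 8 × 418 = 3344
  Σ(formed) = 4030 kJ
ΔH = Σ(broken) − Σ(formed) = 3871 − 4030 = −159 kJ

ΔH ≈ −159 kJ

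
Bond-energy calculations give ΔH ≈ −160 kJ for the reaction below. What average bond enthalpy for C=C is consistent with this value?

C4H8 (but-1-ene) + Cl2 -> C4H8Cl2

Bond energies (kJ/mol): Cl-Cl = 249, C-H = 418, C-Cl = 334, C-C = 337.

D(C=C) ≈ 596 kJ/mol

Let D be the C=C bond energy.
Σ(broken) = 2×337 + 8×418 + 1×D + 1×249 = 4267 + D
Σ(formed) = 3×337 + 2×334 + 8×418 = 5023
ΔH = Σ(broken) − Σ(formed) = (4267 + D) − (5023) = −756 + D
Setting this equal to −160 kJ gives D = 596 kJ/mol.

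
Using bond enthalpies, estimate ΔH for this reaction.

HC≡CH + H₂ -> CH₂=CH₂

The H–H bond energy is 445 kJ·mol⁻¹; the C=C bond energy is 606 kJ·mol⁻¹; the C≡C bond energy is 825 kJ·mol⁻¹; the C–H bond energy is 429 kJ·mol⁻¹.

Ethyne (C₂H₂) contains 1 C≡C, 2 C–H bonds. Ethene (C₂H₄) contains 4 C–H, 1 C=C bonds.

Bonds broken (reactants):
  C≡C: 1 × 825 = 825
  C–H: 2 × 429 = 858
  H–H: 1 × 445 = 445
  Σ(broken) = 2128 kJ
Bonds formed (products):
  C–H: 4 × 429 = 1716
  C=C: 1 × 606 = 606
  Σ(formed) = 2322 kJ
ΔH = Σ(broken) − Σ(formed) = 2128 − 2322 = −194 kJ

ΔH ≈ −194 kJ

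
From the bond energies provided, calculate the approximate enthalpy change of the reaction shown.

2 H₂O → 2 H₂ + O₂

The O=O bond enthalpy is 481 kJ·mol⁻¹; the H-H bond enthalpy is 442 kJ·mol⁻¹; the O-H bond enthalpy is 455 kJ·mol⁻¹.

ΔH ≈ +455 kJ

Bonds broken (reactants):
  O-H: 4 × 455 = 1820
  Σ(broken) = 1820 kJ
Bonds formed (products):
  H-H: 2 × 442 = 884
  O=O: 1 × 481 = 481
  Σ(formed) = 1365 kJ
ΔH = Σ(broken) − Σ(formed) = 1820 − 1365 = +455 kJ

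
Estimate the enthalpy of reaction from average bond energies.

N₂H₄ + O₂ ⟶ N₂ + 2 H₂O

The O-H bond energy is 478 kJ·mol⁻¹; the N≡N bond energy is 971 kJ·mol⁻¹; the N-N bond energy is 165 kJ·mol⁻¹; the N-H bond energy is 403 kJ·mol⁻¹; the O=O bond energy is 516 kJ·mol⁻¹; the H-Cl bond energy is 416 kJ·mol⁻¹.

ΔH ≈ −590 kJ

Bonds broken (reactants):
  N-H: 4 × 403 = 1612
  N-N: 1 × 165 = 165
  O=O: 1 × 516 = 516
  Σ(broken) = 2293 kJ
Bonds formed (products):
  N≡N: 1 × 971 = 971
  O-H: 4 × 478 = 1912
  Σ(formed) = 2883 kJ
ΔH = Σ(broken) − Σ(formed) = 2293 − 2883 = −590 kJ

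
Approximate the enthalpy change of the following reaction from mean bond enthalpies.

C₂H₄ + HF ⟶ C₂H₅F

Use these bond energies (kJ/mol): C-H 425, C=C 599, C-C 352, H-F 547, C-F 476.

ΔH ≈ −107 kJ

Bonds broken (reactants):
  C-H: 4 × 425 = 1700
  C=C: 1 × 599 = 599
  H-F: 1 × 547 = 547
  Σ(broken) = 2846 kJ
Bonds formed (products):
  C-C: 1 × 352 = 352
  C-F: 1 × 476 = 476
  C-H: 5 × 425 = 2125
  Σ(formed) = 2953 kJ
ΔH = Σ(broken) − Σ(formed) = 2846 − 2953 = −107 kJ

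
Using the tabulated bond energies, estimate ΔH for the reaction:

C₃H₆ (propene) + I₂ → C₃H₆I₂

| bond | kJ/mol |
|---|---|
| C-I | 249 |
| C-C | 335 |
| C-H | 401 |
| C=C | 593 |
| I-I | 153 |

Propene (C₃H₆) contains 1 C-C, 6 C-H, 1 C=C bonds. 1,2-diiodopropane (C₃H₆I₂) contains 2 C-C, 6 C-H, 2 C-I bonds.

ΔH ≈ −87 kJ

Bonds broken (reactants):
  C-C: 1 × 335 = 335
  C-H: 6 × 401 = 2406
  C=C: 1 × 593 = 593
  I-I: 1 × 153 = 153
  Σ(broken) = 3487 kJ
Bonds formed (products):
  C-C: 2 × 335 = 670
  C-H: 6 × 401 = 2406
  C-I: 2 × 249 = 498
  Σ(formed) = 3574 kJ
ΔH = Σ(broken) − Σ(formed) = 3487 − 3574 = −87 kJ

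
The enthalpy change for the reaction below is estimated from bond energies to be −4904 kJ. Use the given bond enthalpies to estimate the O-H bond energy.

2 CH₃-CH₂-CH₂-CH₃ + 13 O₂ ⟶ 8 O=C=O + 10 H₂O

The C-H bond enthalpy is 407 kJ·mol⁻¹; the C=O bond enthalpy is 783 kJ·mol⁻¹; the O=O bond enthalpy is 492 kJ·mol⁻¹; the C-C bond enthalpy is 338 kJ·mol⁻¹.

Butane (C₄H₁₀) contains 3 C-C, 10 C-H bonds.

D(O-H) ≈ 447 kJ/mol

Let D be the O-H bond energy.
Σ(broken) = 6×338 + 20×407 + 13×492 = 16564
Σ(formed) = 16×783 + 20×D = 12528 + 20D
ΔH = Σ(broken) − Σ(formed) = (16564) − (12528 + 20D) = +4036 − 20D
Setting this equal to −4904 kJ gives 20D = 8940, so D = 447 kJ/mol.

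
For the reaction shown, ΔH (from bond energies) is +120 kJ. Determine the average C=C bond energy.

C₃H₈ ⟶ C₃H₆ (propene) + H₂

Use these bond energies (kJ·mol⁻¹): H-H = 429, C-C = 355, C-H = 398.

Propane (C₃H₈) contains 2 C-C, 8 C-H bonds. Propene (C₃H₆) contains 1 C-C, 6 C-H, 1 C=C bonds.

D(C=C) ≈ 602 kJ/mol

Let D be the C=C bond energy.
Σ(broken) = 2×355 + 8×398 = 3894
Σ(formed) = 1×355 + 6×398 + 1×D + 1×429 = 3172 + D
ΔH = Σ(broken) − Σ(formed) = (3894) − (3172 + D) = +722 − D
Setting this equal to +120 kJ gives D = 602 kJ/mol.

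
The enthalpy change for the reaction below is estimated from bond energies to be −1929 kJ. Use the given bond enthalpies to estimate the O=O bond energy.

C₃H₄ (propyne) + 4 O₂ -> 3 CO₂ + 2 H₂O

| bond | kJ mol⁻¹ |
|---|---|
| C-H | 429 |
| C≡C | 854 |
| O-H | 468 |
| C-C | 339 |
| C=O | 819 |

Let D be the O=O bond energy.
Σ(broken) = 1×854 + 1×339 + 4×429 + 4×D = 2909 + 4D
Σ(formed) = 6×819 + 4×468 = 6786
ΔH = Σ(broken) − Σ(formed) = (2909 + 4D) − (6786) = −3877 + 4D
Setting this equal to −1929 kJ gives 4D = 1948, so D = 487 kJ/mol.

D(O=O) ≈ 487 kJ/mol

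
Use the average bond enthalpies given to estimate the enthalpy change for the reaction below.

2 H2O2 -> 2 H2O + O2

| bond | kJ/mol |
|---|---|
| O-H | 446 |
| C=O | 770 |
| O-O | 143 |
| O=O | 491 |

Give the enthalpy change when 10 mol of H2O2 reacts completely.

Bonds broken (reactants):
  O-H: 4 × 446 = 1784
  O-O: 2 × 143 = 286
  Σ(broken) = 2070 kJ
Bonds formed (products):
  O-H: 4 × 446 = 1784
  O=O: 1 × 491 = 491
  Σ(formed) = 2275 kJ
ΔH = Σ(broken) − Σ(formed) = 2070 − 2275 = −205 kJ
For 5× the reaction as written: 5 × (−205) = −1025 kJ

ΔH = −1025 kJ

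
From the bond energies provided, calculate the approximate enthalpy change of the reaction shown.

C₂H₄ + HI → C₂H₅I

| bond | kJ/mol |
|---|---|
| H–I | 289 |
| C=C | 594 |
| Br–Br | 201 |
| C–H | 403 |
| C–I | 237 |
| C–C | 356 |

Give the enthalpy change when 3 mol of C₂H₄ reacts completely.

ΔH = −339 kJ

Bonds broken (reactants):
  C–H: 4 × 403 = 1612
  C=C: 1 × 594 = 594
  H–I: 1 × 289 = 289
  Σ(broken) = 2495 kJ
Bonds formed (products):
  C–C: 1 × 356 = 356
  C–H: 5 × 403 = 2015
  C–I: 1 × 237 = 237
  Σ(formed) = 2608 kJ
ΔH = Σ(broken) − Σ(formed) = 2495 − 2608 = −113 kJ
For 3× the reaction as written: 3 × (−113) = −339 kJ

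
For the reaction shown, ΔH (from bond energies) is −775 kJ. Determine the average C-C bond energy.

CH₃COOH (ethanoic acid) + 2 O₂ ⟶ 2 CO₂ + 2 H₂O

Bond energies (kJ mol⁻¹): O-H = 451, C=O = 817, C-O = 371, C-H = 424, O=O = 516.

D(C-C) ≈ 354 kJ/mol

Let D be the C-C bond energy.
Σ(broken) = 1×D + 3×424 + 1×371 + 1×817 + 1×451 + 2×516 = 3943 + D
Σ(formed) = 4×817 + 4×451 = 5072
ΔH = Σ(broken) − Σ(formed) = (3943 + D) − (5072) = −1129 + D
Setting this equal to −775 kJ gives D = 354 kJ/mol.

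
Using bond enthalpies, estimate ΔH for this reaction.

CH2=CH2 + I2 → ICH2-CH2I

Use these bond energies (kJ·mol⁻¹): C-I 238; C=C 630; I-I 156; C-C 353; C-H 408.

ΔH ≈ −43 kJ

Bonds broken (reactants):
  C-H: 4 × 408 = 1632
  C=C: 1 × 630 = 630
  I-I: 1 × 156 = 156
  Σ(broken) = 2418 kJ
Bonds formed (products):
  C-C: 1 × 353 = 353
  C-H: 4 × 408 = 1632
  C-I: 2 × 238 = 476
  Σ(formed) = 2461 kJ
ΔH = Σ(broken) − Σ(formed) = 2418 − 2461 = −43 kJ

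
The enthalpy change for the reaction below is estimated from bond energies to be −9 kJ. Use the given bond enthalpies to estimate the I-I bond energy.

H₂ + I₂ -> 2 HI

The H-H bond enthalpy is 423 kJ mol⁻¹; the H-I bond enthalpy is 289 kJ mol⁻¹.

Let D be the I-I bond energy.
Σ(broken) = 1×423 + 1×D = 423 + D
Σ(formed) = 2×289 = 578
ΔH = Σ(broken) − Σ(formed) = (423 + D) − (578) = −155 + D
Setting this equal to −9 kJ gives D = 146 kJ/mol.

D(I-I) ≈ 146 kJ/mol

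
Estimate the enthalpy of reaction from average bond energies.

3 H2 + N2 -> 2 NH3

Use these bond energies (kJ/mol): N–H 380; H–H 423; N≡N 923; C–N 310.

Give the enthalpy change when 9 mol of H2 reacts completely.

Bonds broken (reactants):
  H–H: 3 × 423 = 1269
  N≡N: 1 × 923 = 923
  Σ(broken) = 2192 kJ
Bonds formed (products):
  N–H: 6 × 380 = 2280
  Σ(formed) = 2280 kJ
ΔH = Σ(broken) − Σ(formed) = 2192 − 2280 = −88 kJ
For 3× the reaction as written: 3 × (−88) = −264 kJ

ΔH = −264 kJ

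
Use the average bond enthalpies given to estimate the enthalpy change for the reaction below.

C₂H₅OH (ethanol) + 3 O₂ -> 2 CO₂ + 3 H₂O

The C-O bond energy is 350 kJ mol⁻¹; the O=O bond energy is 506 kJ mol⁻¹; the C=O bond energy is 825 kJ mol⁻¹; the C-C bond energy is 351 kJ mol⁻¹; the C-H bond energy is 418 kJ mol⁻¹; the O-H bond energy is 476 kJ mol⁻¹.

ΔH ≈ −1371 kJ

Bonds broken (reactants):
  C-C: 1 × 351 = 351
  C-H: 5 × 418 = 2090
  C-O: 1 × 350 = 350
  O-H: 1 × 476 = 476
  O=O: 3 × 506 = 1518
  Σ(broken) = 4785 kJ
Bonds formed (products):
  C=O: 4 × 825 = 3300
  O-H: 6 × 476 = 2856
  Σ(formed) = 6156 kJ
ΔH = Σ(broken) − Σ(formed) = 4785 − 6156 = −1371 kJ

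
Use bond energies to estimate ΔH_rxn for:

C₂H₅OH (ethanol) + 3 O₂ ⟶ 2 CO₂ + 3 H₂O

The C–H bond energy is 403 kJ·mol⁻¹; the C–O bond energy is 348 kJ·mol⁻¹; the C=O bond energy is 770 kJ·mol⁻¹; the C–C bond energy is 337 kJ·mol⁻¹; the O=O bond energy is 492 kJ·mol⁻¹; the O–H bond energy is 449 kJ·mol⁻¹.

ΔH ≈ −1149 kJ

Bonds broken (reactants):
  C–C: 1 × 337 = 337
  C–H: 5 × 403 = 2015
  C–O: 1 × 348 = 348
  O–H: 1 × 449 = 449
  O=O: 3 × 492 = 1476
  Σ(broken) = 4625 kJ
Bonds formed (products):
  C=O: 4 × 770 = 3080
  O–H: 6 × 449 = 2694
  Σ(formed) = 5774 kJ
ΔH = Σ(broken) − Σ(formed) = 4625 − 5774 = −1149 kJ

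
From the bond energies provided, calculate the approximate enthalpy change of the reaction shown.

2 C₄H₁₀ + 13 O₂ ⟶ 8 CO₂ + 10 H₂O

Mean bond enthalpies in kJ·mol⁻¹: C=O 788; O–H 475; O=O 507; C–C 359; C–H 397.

Bonds broken (reactants):
  C–C: 6 × 359 = 2154
  C–H: 20 × 397 = 7940
  O=O: 13 × 507 = 6591
  Σ(broken) = 16685 kJ
Bonds formed (products):
  C=O: 16 × 788 = 12608
  O–H: 20 × 475 = 9500
  Σ(formed) = 22108 kJ
ΔH = Σ(broken) − Σ(formed) = 16685 − 22108 = −5423 kJ

ΔH ≈ −5423 kJ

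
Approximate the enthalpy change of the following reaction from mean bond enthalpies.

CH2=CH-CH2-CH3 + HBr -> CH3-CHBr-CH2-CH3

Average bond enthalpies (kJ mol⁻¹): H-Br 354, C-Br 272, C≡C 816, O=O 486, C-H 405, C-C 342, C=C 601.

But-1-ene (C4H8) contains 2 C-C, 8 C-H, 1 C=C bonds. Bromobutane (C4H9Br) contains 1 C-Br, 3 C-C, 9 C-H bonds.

ΔH ≈ −64 kJ

Bonds broken (reactants):
  C-C: 2 × 342 = 684
  C-H: 8 × 405 = 3240
  C=C: 1 × 601 = 601
  H-Br: 1 × 354 = 354
  Σ(broken) = 4879 kJ
Bonds formed (products):
  C-Br: 1 × 272 = 272
  C-C: 3 × 342 = 1026
  C-H: 9 × 405 = 3645
  Σ(formed) = 4943 kJ
ΔH = Σ(broken) − Σ(formed) = 4879 − 4943 = −64 kJ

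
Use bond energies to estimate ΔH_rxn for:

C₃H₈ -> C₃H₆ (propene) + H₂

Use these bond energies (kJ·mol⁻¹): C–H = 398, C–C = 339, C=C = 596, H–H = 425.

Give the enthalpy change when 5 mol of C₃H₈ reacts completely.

ΔH = +570 kJ

Bonds broken (reactants):
  C–C: 2 × 339 = 678
  C–H: 8 × 398 = 3184
  Σ(broken) = 3862 kJ
Bonds formed (products):
  C–C: 1 × 339 = 339
  C–H: 6 × 398 = 2388
  C=C: 1 × 596 = 596
  H–H: 1 × 425 = 425
  Σ(formed) = 3748 kJ
ΔH = Σ(broken) − Σ(formed) = 3862 − 3748 = +114 kJ
For 5× the reaction as written: 5 × (+114) = +570 kJ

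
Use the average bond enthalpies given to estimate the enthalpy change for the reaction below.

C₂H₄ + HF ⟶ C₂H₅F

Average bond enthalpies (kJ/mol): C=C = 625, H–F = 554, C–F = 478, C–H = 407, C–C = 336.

Bonds broken (reactants):
  C–H: 4 × 407 = 1628
  C=C: 1 × 625 = 625
  H–F: 1 × 554 = 554
  Σ(broken) = 2807 kJ
Bonds formed (products):
  C–C: 1 × 336 = 336
  C–F: 1 × 478 = 478
  C–H: 5 × 407 = 2035
  Σ(formed) = 2849 kJ
ΔH = Σ(broken) − Σ(formed) = 2807 − 2849 = −42 kJ

ΔH ≈ −42 kJ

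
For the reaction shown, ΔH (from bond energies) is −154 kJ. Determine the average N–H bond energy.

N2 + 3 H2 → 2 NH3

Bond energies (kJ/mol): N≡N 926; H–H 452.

D(N–H) ≈ 406 kJ/mol

Let D be the N–H bond energy.
Σ(broken) = 3×452 + 1×926 = 2282
Σ(formed) = 6×D = 6D
ΔH = Σ(broken) − Σ(formed) = (2282) − (6D) = +2282 − 6D
Setting this equal to −154 kJ gives 6D = 2436, so D = 406 kJ/mol.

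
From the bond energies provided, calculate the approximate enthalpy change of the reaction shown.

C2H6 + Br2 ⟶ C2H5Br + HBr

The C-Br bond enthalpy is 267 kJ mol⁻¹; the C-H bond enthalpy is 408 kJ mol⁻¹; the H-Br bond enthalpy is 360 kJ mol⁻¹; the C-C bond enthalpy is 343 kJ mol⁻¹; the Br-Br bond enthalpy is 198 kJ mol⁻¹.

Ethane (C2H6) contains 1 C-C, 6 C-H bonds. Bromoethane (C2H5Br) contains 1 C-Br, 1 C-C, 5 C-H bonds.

ΔH ≈ −21 kJ

Bonds broken (reactants):
  Br-Br: 1 × 198 = 198
  C-C: 1 × 343 = 343
  C-H: 6 × 408 = 2448
  Σ(broken) = 2989 kJ
Bonds formed (products):
  C-Br: 1 × 267 = 267
  C-C: 1 × 343 = 343
  C-H: 5 × 408 = 2040
  H-Br: 1 × 360 = 360
  Σ(formed) = 3010 kJ
ΔH = Σ(broken) − Σ(formed) = 2989 − 3010 = −21 kJ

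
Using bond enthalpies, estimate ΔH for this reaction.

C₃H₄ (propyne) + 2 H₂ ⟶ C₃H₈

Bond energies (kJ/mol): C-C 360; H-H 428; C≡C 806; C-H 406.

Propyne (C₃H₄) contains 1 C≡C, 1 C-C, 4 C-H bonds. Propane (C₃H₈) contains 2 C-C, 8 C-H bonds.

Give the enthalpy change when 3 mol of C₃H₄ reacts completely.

Bonds broken (reactants):
  C≡C: 1 × 806 = 806
  C-C: 1 × 360 = 360
  C-H: 4 × 406 = 1624
  H-H: 2 × 428 = 856
  Σ(broken) = 3646 kJ
Bonds formed (products):
  C-C: 2 × 360 = 720
  C-H: 8 × 406 = 3248
  Σ(formed) = 3968 kJ
ΔH = Σ(broken) − Σ(formed) = 3646 − 3968 = −322 kJ
For 3× the reaction as written: 3 × (−322) = −966 kJ

ΔH = −966 kJ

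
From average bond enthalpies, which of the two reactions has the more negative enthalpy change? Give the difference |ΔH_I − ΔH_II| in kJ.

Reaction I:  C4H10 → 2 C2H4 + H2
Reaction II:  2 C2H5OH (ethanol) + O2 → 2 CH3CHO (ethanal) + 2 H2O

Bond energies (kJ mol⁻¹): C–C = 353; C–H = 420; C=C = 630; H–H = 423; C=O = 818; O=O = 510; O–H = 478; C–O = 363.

Reaction II, by 732 kJ

Reaction I:
  Bonds broken (reactants):
    C–C: 3 × 353 = 1059
    C–H: 10 × 420 = 4200
    Σ(broken) = 5259 kJ
  Bonds formed (products):
    C–H: 8 × 420 = 3360
    C=C: 2 × 630 = 1260
    H–H: 1 × 423 = 423
    Σ(formed) = 5043 kJ
  ΔH_I = 5259 − 5043 = +216 kJ
Reaction II:
  Bonds broken (reactants):
    C–C: 2 × 353 = 706
    C–H: 10 × 420 = 4200
    C–O: 2 × 363 = 726
    O–H: 2 × 478 = 956
    O=O: 1 × 510 = 510
    Σ(broken) = 7098 kJ
  Bonds formed (products):
    C–C: 2 × 353 = 706
    C–H: 8 × 420 = 3360
    C=O: 2 × 818 = 1636
    O–H: 4 × 478 = 1912
    Σ(formed) = 7614 kJ
  ΔH_II = 7098 − 7614 = −516 kJ
ΔH_I − ΔH_II = +732 kJ, so reaction II has the more negative ΔH; |ΔH_I − ΔH_II| = 732 kJ.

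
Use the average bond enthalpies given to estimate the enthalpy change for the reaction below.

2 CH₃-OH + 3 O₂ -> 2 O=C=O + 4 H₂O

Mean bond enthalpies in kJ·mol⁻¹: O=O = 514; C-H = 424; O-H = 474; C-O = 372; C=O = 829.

Bonds broken (reactants):
  C-H: 6 × 424 = 2544
  C-O: 2 × 372 = 744
  O-H: 2 × 474 = 948
  O=O: 3 × 514 = 1542
  Σ(broken) = 5778 kJ
Bonds formed (products):
  C=O: 4 × 829 = 3316
  O-H: 8 × 474 = 3792
  Σ(formed) = 7108 kJ
ΔH = Σ(broken) − Σ(formed) = 5778 − 7108 = −1330 kJ

ΔH ≈ −1330 kJ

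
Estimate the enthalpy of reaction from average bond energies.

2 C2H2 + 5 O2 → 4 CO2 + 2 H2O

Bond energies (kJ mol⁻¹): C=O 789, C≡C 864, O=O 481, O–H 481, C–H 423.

ΔH ≈ −2411 kJ

Bonds broken (reactants):
  C≡C: 2 × 864 = 1728
  C–H: 4 × 423 = 1692
  O=O: 5 × 481 = 2405
  Σ(broken) = 5825 kJ
Bonds formed (products):
  C=O: 8 × 789 = 6312
  O–H: 4 × 481 = 1924
  Σ(formed) = 8236 kJ
ΔH = Σ(broken) − Σ(formed) = 5825 − 8236 = −2411 kJ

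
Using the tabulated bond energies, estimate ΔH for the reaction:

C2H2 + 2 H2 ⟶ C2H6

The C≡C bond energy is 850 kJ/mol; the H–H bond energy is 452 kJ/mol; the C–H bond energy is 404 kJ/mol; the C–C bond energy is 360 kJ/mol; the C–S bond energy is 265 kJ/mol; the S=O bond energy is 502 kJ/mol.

ΔH ≈ −222 kJ

Bonds broken (reactants):
  C≡C: 1 × 850 = 850
  C–H: 2 × 404 = 808
  H–H: 2 × 452 = 904
  Σ(broken) = 2562 kJ
Bonds formed (products):
  C–C: 1 × 360 = 360
  C–H: 6 × 404 = 2424
  Σ(formed) = 2784 kJ
ΔH = Σ(broken) − Σ(formed) = 2562 − 2784 = −222 kJ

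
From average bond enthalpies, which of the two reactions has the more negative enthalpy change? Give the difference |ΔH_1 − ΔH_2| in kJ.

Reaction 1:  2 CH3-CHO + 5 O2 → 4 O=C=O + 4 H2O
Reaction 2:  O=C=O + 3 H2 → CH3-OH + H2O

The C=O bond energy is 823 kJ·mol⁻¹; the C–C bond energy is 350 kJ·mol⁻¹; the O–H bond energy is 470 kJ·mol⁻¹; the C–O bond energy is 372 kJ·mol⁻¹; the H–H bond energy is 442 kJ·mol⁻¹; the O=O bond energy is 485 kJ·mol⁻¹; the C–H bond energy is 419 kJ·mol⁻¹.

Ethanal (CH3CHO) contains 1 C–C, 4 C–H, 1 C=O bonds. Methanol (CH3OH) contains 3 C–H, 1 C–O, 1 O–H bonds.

Reaction 1:
  Bonds broken (reactants):
    C–C: 2 × 350 = 700
    C–H: 8 × 419 = 3352
    C=O: 2 × 823 = 1646
    O=O: 5 × 485 = 2425
    Σ(broken) = 8123 kJ
  Bonds formed (products):
    C=O: 8 × 823 = 6584
    O–H: 8 × 470 = 3760
    Σ(formed) = 10344 kJ
  ΔH_1 = 8123 − 10344 = −2221 kJ
Reaction 2:
  Bonds broken (reactants):
    C=O: 2 × 823 = 1646
    H–H: 3 × 442 = 1326
    Σ(broken) = 2972 kJ
  Bonds formed (products):
    C–H: 3 × 419 = 1257
    C–O: 1 × 372 = 372
    O–H: 3 × 470 = 1410
    Σ(formed) = 3039 kJ
  ΔH_2 = 2972 − 3039 = −67 kJ
ΔH_1 − ΔH_2 = −2154 kJ, so reaction 1 has the more negative ΔH; |ΔH_1 − ΔH_2| = 2154 kJ.

Reaction 1, by 2154 kJ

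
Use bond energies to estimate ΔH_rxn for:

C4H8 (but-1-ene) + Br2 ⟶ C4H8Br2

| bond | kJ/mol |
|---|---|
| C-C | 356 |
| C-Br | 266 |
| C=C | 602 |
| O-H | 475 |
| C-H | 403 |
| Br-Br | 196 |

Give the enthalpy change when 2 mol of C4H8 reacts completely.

ΔH = −180 kJ

Bonds broken (reactants):
  Br-Br: 1 × 196 = 196
  C-C: 2 × 356 = 712
  C-H: 8 × 403 = 3224
  C=C: 1 × 602 = 602
  Σ(broken) = 4734 kJ
Bonds formed (products):
  C-Br: 2 × 266 = 532
  C-C: 3 × 356 = 1068
  C-H: 8 × 403 = 3224
  Σ(formed) = 4824 kJ
ΔH = Σ(broken) − Σ(formed) = 4734 − 4824 = −90 kJ
For 2× the reaction as written: 2 × (−90) = −180 kJ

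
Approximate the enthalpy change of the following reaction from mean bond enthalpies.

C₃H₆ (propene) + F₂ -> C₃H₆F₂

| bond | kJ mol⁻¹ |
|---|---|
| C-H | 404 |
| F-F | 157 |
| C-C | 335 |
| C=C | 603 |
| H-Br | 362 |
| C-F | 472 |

Bonds broken (reactants):
  C-C: 1 × 335 = 335
  C-H: 6 × 404 = 2424
  C=C: 1 × 603 = 603
  F-F: 1 × 157 = 157
  Σ(broken) = 3519 kJ
Bonds formed (products):
  C-C: 2 × 335 = 670
  C-F: 2 × 472 = 944
  C-H: 6 × 404 = 2424
  Σ(formed) = 4038 kJ
ΔH = Σ(broken) − Σ(formed) = 3519 − 4038 = −519 kJ

ΔH ≈ −519 kJ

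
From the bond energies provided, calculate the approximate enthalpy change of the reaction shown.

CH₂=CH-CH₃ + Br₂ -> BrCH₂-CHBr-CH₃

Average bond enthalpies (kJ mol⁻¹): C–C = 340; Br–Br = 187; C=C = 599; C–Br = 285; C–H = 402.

ΔH ≈ −124 kJ

Bonds broken (reactants):
  Br–Br: 1 × 187 = 187
  C–C: 1 × 340 = 340
  C–H: 6 × 402 = 2412
  C=C: 1 × 599 = 599
  Σ(broken) = 3538 kJ
Bonds formed (products):
  C–Br: 2 × 285 = 570
  C–C: 2 × 340 = 680
  C–H: 6 × 402 = 2412
  Σ(formed) = 3662 kJ
ΔH = Σ(broken) − Σ(formed) = 3538 − 3662 = −124 kJ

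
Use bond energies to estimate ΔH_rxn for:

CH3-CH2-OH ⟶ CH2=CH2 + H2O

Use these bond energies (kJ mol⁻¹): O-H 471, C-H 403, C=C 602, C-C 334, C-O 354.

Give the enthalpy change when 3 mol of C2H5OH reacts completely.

Bonds broken (reactants):
  C-C: 1 × 334 = 334
  C-H: 5 × 403 = 2015
  C-O: 1 × 354 = 354
  O-H: 1 × 471 = 471
  Σ(broken) = 3174 kJ
Bonds formed (products):
  C-H: 4 × 403 = 1612
  C=C: 1 × 602 = 602
  O-H: 2 × 471 = 942
  Σ(formed) = 3156 kJ
ΔH = Σ(broken) − Σ(formed) = 3174 − 3156 = +18 kJ
For 3× the reaction as written: 3 × (+18) = +54 kJ

ΔH = +54 kJ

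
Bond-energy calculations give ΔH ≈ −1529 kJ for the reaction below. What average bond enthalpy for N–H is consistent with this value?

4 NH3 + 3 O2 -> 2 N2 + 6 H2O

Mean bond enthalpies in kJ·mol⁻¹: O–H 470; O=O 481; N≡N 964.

Let D be the N–H bond energy.
Σ(broken) = 12×D + 3×481 = 1443 + 12D
Σ(formed) = 2×964 + 12×470 = 7568
ΔH = Σ(broken) − Σ(formed) = (1443 + 12D) − (7568) = −6125 + 12D
Setting this equal to −1529 kJ gives 12D = 4596, so D = 383 kJ/mol.

D(N–H) ≈ 383 kJ/mol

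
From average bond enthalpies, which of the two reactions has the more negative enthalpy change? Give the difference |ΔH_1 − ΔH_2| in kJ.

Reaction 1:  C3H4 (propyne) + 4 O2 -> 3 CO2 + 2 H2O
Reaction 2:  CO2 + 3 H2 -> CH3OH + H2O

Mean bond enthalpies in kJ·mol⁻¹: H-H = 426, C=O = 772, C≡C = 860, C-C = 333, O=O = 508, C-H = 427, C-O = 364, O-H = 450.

Reaction 1:
  Bonds broken (reactants):
    C≡C: 1 × 860 = 860
    C-C: 1 × 333 = 333
    C-H: 4 × 427 = 1708
    O=O: 4 × 508 = 2032
    Σ(broken) = 4933 kJ
  Bonds formed (products):
    C=O: 6 × 772 = 4632
    O-H: 4 × 450 = 1800
    Σ(formed) = 6432 kJ
  ΔH_1 = 4933 − 6432 = −1499 kJ
Reaction 2:
  Bonds broken (reactants):
    C=O: 2 × 772 = 1544
    H-H: 3 × 426 = 1278
    Σ(broken) = 2822 kJ
  Bonds formed (products):
    C-H: 3 × 427 = 1281
    C-O: 1 × 364 = 364
    O-H: 3 × 450 = 1350
    Σ(formed) = 2995 kJ
  ΔH_2 = 2822 − 2995 = −173 kJ
ΔH_1 − ΔH_2 = −1326 kJ, so reaction 1 has the more negative ΔH; |ΔH_1 − ΔH_2| = 1326 kJ.

Reaction 1, by 1326 kJ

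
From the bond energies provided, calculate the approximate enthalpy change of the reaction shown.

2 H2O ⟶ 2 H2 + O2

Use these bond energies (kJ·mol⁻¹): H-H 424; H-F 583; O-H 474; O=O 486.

Bonds broken (reactants):
  O-H: 4 × 474 = 1896
  Σ(broken) = 1896 kJ
Bonds formed (products):
  H-H: 2 × 424 = 848
  O=O: 1 × 486 = 486
  Σ(formed) = 1334 kJ
ΔH = Σ(broken) − Σ(formed) = 1896 − 1334 = +562 kJ

ΔH ≈ +562 kJ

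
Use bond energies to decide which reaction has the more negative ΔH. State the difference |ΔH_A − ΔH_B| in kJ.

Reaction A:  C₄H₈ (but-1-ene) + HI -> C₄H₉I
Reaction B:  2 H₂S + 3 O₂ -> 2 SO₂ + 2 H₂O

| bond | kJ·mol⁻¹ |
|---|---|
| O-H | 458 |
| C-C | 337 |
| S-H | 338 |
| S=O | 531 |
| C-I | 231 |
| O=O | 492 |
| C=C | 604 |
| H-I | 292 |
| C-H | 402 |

Reaction A:
  Bonds broken (reactants):
    C-C: 2 × 337 = 674
    C-H: 8 × 402 = 3216
    C=C: 1 × 604 = 604
    H-I: 1 × 292 = 292
    Σ(broken) = 4786 kJ
  Bonds formed (products):
    C-C: 3 × 337 = 1011
    C-H: 9 × 402 = 3618
    C-I: 1 × 231 = 231
    Σ(formed) = 4860 kJ
  ΔH_A = 4786 − 4860 = −74 kJ
Reaction B:
  Bonds broken (reactants):
    O=O: 3 × 492 = 1476
    S-H: 4 × 338 = 1352
    Σ(broken) = 2828 kJ
  Bonds formed (products):
    O-H: 4 × 458 = 1832
    S=O: 4 × 531 = 2124
    Σ(formed) = 3956 kJ
  ΔH_B = 2828 − 3956 = −1128 kJ
ΔH_A − ΔH_B = +1054 kJ, so reaction B has the more negative ΔH; |ΔH_A − ΔH_B| = 1054 kJ.

Reaction B, by 1054 kJ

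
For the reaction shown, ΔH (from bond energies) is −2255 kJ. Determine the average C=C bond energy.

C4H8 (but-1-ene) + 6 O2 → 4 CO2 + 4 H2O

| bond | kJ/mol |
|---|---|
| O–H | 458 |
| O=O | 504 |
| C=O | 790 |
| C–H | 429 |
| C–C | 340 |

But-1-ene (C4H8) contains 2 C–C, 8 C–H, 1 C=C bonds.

D(C=C) ≈ 593 kJ/mol

Let D be the C=C bond energy.
Σ(broken) = 2×340 + 8×429 + 1×D + 6×504 = 7136 + D
Σ(formed) = 8×790 + 8×458 = 9984
ΔH = Σ(broken) − Σ(formed) = (7136 + D) − (9984) = −2848 + D
Setting this equal to −2255 kJ gives D = 593 kJ/mol.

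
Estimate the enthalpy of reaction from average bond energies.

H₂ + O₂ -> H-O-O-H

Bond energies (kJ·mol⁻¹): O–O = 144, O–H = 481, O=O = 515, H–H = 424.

ΔH ≈ −167 kJ

Bonds broken (reactants):
  H–H: 1 × 424 = 424
  O=O: 1 × 515 = 515
  Σ(broken) = 939 kJ
Bonds formed (products):
  O–H: 2 × 481 = 962
  O–O: 1 × 144 = 144
  Σ(formed) = 1106 kJ
ΔH = Σ(broken) − Σ(formed) = 939 − 1106 = −167 kJ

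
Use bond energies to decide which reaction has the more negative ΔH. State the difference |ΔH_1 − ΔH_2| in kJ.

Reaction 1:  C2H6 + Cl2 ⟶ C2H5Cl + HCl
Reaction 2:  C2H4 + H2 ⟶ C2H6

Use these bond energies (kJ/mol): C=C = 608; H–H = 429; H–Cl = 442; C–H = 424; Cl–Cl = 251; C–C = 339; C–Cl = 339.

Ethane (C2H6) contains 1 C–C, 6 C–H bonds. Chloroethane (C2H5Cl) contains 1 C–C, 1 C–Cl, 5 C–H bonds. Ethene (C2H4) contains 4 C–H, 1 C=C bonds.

Reaction 1:
  Bonds broken (reactants):
    C–C: 1 × 339 = 339
    C–H: 6 × 424 = 2544
    Cl–Cl: 1 × 251 = 251
    Σ(broken) = 3134 kJ
  Bonds formed (products):
    C–C: 1 × 339 = 339
    C–Cl: 1 × 339 = 339
    C–H: 5 × 424 = 2120
    H–Cl: 1 × 442 = 442
    Σ(formed) = 3240 kJ
  ΔH_1 = 3134 − 3240 = −106 kJ
Reaction 2:
  Bonds broken (reactants):
    C–H: 4 × 424 = 1696
    C=C: 1 × 608 = 608
    H–H: 1 × 429 = 429
    Σ(broken) = 2733 kJ
  Bonds formed (products):
    C–C: 1 × 339 = 339
    C–H: 6 × 424 = 2544
    Σ(formed) = 2883 kJ
  ΔH_2 = 2733 − 2883 = −150 kJ
ΔH_1 − ΔH_2 = +44 kJ, so reaction 2 has the more negative ΔH; |ΔH_1 − ΔH_2| = 44 kJ.

Reaction 2, by 44 kJ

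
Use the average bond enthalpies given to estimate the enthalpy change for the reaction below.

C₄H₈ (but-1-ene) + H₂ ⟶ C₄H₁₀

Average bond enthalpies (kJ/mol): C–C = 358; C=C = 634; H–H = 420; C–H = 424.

ΔH ≈ −152 kJ

Bonds broken (reactants):
  C–C: 2 × 358 = 716
  C–H: 8 × 424 = 3392
  C=C: 1 × 634 = 634
  H–H: 1 × 420 = 420
  Σ(broken) = 5162 kJ
Bonds formed (products):
  C–C: 3 × 358 = 1074
  C–H: 10 × 424 = 4240
  Σ(formed) = 5314 kJ
ΔH = Σ(broken) − Σ(formed) = 5162 − 5314 = −152 kJ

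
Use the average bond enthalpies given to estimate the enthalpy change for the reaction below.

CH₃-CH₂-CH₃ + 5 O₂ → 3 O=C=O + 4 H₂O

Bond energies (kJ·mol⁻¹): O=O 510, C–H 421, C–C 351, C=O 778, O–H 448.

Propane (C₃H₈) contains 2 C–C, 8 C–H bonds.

Bonds broken (reactants):
  C–C: 2 × 351 = 702
  C–H: 8 × 421 = 3368
  O=O: 5 × 510 = 2550
  Σ(broken) = 6620 kJ
Bonds formed (products):
  C=O: 6 × 778 = 4668
  O–H: 8 × 448 = 3584
  Σ(formed) = 8252 kJ
ΔH = Σ(broken) − Σ(formed) = 6620 − 8252 = −1632 kJ

ΔH ≈ −1632 kJ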